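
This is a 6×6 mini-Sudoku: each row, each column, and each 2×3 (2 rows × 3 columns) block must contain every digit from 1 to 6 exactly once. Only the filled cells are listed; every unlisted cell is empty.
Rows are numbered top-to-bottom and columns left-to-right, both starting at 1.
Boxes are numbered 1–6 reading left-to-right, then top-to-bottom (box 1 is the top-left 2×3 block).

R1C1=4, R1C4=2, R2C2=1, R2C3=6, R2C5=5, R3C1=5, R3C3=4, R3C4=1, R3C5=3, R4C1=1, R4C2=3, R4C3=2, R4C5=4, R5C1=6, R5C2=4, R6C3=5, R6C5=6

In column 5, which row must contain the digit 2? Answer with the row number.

5

Consider where 2 can go in column 5.
R1C5 is out (row 1 already has a 2).
So the only cell in column 5 that can hold 2 is R5C5.
That is row 5.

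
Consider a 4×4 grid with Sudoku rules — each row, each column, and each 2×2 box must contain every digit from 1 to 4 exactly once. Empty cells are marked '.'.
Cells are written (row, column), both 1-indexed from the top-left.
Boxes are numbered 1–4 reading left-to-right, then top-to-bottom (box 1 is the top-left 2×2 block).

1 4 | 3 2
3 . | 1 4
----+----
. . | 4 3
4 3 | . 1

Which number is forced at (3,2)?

1

Cell (3,2) itself could take any of {1, 2} by direct elimination.
Consider where 1 can go in column 2.
(2,2) is out (row 2 already has a 1).
So the only cell in column 2 that can hold 1 is (3,2).
Therefore (3,2) = 1.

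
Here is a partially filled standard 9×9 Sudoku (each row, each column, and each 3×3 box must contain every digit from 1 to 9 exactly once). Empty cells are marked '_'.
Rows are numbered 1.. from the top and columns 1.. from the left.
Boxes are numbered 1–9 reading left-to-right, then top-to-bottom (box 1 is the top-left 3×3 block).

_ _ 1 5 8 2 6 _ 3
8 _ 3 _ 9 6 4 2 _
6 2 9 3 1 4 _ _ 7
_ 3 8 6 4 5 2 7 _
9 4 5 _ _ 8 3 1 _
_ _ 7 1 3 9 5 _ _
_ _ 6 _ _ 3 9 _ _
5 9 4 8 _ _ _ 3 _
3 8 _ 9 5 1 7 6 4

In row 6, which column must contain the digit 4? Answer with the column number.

Consider where 4 can go in row 6.
row 6, column 1 is out (box 4 already has a 4).
row 6, column 2 is out (column 2 already has a 4).
row 6, column 9 is out (column 9 already has a 4).
So the only cell in row 6 that can hold 4 is row 6, column 8.
That is column 8.

8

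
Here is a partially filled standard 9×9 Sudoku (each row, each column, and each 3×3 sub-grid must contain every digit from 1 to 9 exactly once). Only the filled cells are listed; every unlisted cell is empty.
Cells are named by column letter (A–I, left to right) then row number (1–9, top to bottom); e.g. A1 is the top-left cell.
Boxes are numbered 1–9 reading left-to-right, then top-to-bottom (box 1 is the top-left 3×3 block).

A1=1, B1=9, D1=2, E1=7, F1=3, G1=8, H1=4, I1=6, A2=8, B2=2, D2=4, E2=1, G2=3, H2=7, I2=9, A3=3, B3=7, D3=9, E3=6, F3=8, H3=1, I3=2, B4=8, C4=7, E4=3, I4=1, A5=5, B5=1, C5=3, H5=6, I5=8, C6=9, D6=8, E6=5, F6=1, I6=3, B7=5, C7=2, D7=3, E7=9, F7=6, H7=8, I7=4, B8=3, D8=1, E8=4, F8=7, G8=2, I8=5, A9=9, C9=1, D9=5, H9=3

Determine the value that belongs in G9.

6

Cell G9 itself could take any of {6, 7} by direct elimination.
Consider where 6 can go in column G.
G3 is out (row 3 already has a 6).
G4 is out (box 6 already has a 6).
G5 is out (row 5 already has a 6).
G6 is out (box 6 already has a 6).
G7 is out (row 7 already has a 6).
So the only cell in column G that can hold 6 is G9.
Therefore G9 = 6.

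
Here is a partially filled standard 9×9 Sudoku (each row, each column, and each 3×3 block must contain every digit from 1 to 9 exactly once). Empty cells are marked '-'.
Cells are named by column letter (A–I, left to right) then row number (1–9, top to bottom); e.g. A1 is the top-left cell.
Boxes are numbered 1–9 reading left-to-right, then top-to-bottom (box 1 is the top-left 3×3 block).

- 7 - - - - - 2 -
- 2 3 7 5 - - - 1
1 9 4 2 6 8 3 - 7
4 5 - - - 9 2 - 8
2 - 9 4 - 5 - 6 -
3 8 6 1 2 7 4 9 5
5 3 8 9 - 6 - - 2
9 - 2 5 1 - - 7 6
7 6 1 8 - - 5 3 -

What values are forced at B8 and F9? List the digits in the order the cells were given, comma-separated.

4,2

For B8:
  Row 8 already contains {1, 2, 5, 6, 7, 9}.
  Column B already contains {2, 3, 5, 6, 7, 8, 9}.
  Its 3×3 block (box 7) already contains {1, 2, 3, 5, 6, 7, 8, 9}.
  The only value from 1–9 not eliminated is 4, so B8 = 4.
For F9:
  Consider where 2 can go in column F.
  F1 is out (row 1 already has a 2).
  F2 is out (row 2 already has a 2).
  F8 is out (row 8 already has a 2).
  So the only cell in column F that can hold 2 is F9.
  So F9 = 2.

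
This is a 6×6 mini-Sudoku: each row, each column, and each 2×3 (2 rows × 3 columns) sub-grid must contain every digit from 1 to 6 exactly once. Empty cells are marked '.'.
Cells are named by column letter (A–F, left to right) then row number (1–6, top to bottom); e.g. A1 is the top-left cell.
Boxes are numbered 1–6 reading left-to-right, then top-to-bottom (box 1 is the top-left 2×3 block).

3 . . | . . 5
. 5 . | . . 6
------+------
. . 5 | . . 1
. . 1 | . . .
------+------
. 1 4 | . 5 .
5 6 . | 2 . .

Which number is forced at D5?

Cell D5 itself could take any of {3, 6} by direct elimination.
Consider where 6 can go in box 6.
F5 is out (column F already has a 6).
E6 is out (row 6 already has a 6).
F6 is out (row 6 already has a 6).
So the only cell in box 6 that can hold 6 is D5.
Therefore D5 = 6.

6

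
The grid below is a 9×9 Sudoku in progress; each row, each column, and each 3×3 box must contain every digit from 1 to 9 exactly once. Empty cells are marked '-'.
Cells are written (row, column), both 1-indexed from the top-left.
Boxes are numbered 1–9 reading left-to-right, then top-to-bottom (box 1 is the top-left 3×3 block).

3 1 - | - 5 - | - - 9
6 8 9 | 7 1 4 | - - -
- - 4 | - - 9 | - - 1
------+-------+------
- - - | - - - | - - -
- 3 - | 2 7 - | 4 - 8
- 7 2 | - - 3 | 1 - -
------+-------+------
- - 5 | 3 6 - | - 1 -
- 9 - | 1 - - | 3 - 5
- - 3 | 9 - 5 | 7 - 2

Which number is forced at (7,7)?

9

Cell (7,7) itself could take any of {8, 9} by direct elimination.
Consider where 9 can go in box 9.
(7,9) is out (column 9 already has a 9).
(8,8) is out (row 8 already has a 9).
(9,8) is out (row 9 already has a 9).
So the only cell in box 9 that can hold 9 is (7,7).
Therefore (7,7) = 9.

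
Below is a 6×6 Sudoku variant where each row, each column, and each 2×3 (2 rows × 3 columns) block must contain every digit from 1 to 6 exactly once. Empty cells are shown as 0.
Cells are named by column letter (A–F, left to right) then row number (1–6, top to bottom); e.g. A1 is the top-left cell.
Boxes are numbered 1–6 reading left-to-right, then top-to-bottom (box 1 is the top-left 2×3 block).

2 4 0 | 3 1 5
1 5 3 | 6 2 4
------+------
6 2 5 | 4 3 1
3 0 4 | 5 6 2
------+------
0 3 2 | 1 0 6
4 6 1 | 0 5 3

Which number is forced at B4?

Row 4 already contains {2, 3, 4, 5, 6}.
Column B already contains {2, 3, 4, 5, 6}.
Its 2×3 block (box 3) already contains {2, 3, 4, 5, 6}.
The only value from 1–6 not eliminated is 1, so B4 = 1.

1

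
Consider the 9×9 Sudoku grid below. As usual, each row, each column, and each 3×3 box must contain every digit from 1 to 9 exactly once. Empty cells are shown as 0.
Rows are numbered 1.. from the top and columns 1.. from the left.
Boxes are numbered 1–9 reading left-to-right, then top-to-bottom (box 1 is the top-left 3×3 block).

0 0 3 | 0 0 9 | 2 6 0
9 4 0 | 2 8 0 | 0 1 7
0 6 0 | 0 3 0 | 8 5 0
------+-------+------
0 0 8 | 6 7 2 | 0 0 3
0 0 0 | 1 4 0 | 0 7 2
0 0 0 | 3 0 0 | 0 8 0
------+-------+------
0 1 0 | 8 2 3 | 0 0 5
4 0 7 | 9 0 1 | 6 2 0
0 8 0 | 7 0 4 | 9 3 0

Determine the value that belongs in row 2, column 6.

6

Cell row 2, column 6 itself could take any of {5, 6} by direct elimination.
Consider where 6 can go in row 2.
row 2, column 3 is out (box 1 already has a 6).
row 2, column 7 is out (column 7 already has a 6).
So the only cell in row 2 that can hold 6 is row 2, column 6.
Therefore row 2, column 6 = 6.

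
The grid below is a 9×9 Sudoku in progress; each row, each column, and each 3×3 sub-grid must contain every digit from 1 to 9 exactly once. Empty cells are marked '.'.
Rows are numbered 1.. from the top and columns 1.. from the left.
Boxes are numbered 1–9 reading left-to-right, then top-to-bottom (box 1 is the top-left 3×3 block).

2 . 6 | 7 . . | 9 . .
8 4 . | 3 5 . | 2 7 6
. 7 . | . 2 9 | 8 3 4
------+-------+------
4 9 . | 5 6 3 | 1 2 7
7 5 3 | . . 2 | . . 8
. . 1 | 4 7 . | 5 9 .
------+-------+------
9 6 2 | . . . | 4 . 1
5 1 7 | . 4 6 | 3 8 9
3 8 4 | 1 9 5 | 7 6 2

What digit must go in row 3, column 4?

6

Row 3 already contains {2, 3, 4, 7, 8, 9}.
Column 4 already contains {1, 3, 4, 5, 7}.
Its 3×3 block (box 2) already contains {2, 3, 5, 7, 9}.
The only value from 1–9 not eliminated is 6, so row 3, column 4 = 6.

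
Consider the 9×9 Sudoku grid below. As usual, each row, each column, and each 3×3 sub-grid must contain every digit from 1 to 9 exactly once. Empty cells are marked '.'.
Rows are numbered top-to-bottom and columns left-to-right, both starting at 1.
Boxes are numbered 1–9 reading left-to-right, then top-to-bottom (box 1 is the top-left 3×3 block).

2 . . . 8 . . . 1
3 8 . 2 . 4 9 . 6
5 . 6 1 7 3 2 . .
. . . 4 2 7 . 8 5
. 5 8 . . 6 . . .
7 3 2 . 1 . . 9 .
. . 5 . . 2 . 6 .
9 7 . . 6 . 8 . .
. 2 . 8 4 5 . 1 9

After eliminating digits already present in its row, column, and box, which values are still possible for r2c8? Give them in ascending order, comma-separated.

Row 2 already contains {2, 3, 4, 6, 8, 9}.
Column 8 already contains {1, 6, 8, 9}.
Its 3×3 block (box 3) already contains {1, 2, 6, 9}.
Removing those from 1–9 leaves {5, 7} as the candidates for r2c8.

5,7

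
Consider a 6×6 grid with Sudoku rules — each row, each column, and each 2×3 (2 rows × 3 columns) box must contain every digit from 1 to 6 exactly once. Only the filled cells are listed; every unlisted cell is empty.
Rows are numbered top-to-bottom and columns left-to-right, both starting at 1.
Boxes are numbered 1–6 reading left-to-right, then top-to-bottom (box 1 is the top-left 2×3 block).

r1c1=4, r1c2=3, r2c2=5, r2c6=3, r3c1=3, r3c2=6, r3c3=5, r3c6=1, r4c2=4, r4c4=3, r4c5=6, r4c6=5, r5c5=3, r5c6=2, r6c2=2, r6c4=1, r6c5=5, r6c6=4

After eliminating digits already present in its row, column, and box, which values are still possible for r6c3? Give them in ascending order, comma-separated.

Row 6 already contains {1, 2, 4, 5}.
Column 3 already contains {5}.
Its 2×3 block (box 5) already contains {2}.
Removing those from 1–6 leaves {3, 6} as the candidates for r6c3.

3,6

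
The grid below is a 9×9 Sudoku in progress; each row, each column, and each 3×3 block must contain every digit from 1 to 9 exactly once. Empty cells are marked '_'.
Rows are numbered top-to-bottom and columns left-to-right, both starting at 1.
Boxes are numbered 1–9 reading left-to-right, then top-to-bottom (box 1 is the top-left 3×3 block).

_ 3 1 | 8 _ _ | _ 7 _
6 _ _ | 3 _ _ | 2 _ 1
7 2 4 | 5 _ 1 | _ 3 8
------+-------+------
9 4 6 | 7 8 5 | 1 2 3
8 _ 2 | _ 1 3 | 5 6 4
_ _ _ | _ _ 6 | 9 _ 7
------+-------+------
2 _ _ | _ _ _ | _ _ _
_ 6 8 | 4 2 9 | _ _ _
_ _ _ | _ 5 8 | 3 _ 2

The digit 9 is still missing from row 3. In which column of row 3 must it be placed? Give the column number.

Consider where 9 can go in row 3.
r3c7 is out (column 7 already has a 9).
So the only cell in row 3 that can hold 9 is r3c5.
That is column 5.

5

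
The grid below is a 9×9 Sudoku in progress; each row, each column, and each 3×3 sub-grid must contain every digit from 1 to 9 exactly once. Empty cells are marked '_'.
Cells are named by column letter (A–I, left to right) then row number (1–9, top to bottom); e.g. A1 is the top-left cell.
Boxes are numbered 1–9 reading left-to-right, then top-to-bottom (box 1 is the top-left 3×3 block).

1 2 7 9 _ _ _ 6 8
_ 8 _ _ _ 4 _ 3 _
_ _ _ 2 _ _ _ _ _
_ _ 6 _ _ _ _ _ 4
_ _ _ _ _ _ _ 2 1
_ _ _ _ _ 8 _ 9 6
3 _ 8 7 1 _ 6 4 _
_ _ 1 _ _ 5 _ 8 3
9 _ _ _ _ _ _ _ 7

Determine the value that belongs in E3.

Cell E3 itself could take any of {3, 5, 6, 7, 8} by direct elimination.
Consider where 8 can go in row 3.
A3 is out (box 1 already has a 8). B3 is out (column B already has a 8). C3 is out (column C already has a 8). F3 is out (column F already has a 8). The remaining empty cells in row 3 are similarly blocked.
So the only cell in row 3 that can hold 8 is E3.
Therefore E3 = 8.

8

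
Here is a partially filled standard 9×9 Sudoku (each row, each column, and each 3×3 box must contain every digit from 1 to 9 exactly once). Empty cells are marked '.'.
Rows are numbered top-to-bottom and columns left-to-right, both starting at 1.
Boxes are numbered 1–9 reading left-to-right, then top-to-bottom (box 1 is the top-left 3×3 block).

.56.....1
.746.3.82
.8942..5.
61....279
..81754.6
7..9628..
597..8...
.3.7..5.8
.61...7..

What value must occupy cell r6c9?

Cell r6c9 itself could take any of {3, 5} by direct elimination.
Consider where 5 can go in column 9.
r3c9 is out (row 3 already has a 5).
r7c9 is out (row 7 already has a 5).
r9c9 is out (box 9 already has a 5).
So the only cell in column 9 that can hold 5 is r6c9.
Therefore r6c9 = 5.

5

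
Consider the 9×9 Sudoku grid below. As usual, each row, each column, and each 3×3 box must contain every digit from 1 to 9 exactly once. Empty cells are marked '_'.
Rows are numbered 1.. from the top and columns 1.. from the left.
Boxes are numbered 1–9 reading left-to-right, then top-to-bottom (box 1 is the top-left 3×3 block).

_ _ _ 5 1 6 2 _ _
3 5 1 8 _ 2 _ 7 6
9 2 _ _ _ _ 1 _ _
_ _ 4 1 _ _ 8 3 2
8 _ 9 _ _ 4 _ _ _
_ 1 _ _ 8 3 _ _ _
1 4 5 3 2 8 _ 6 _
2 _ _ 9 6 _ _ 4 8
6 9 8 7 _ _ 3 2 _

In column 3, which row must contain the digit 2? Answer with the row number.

6

Consider where 2 can go in column 3.
row 1, column 3 is out (row 1 already has a 2).
row 3, column 3 is out (row 3 already has a 2).
row 8, column 3 is out (row 8 already has a 2).
So the only cell in column 3 that can hold 2 is row 6, column 3.
That is row 6.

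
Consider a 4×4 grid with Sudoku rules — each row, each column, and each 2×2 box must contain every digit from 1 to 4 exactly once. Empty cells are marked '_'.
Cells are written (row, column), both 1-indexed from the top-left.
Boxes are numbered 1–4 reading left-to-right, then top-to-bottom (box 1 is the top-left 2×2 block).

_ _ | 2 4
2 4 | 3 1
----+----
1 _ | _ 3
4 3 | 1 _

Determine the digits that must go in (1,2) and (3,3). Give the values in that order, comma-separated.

1,4

For (1,2):
  Row 1 already contains {2, 4}.
  Column 2 already contains {3, 4}.
  Its 2×2 block (box 1) already contains {2, 4}.
  The only value from 1–4 not eliminated is 1, so (1,2) = 1.
For (3,3):
  Row 3 already contains {1, 3}.
  Column 3 already contains {1, 2, 3}.
  Its 2×2 block (box 4) already contains {1, 3}.
  The only value from 1–4 not eliminated is 4, so (3,3) = 4.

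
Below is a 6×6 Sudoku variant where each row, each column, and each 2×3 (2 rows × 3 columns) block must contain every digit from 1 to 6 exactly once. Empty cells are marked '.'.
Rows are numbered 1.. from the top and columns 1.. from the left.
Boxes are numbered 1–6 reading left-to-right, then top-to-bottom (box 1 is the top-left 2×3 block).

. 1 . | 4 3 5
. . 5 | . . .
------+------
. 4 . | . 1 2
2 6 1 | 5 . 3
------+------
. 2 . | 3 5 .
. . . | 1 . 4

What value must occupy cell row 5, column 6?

Row 5 already contains {2, 3, 5}.
Column 6 already contains {2, 3, 4, 5}.
Its 2×3 block (box 6) already contains {1, 3, 4, 5}.
The only value from 1–6 not eliminated is 6, so row 5, column 6 = 6.

6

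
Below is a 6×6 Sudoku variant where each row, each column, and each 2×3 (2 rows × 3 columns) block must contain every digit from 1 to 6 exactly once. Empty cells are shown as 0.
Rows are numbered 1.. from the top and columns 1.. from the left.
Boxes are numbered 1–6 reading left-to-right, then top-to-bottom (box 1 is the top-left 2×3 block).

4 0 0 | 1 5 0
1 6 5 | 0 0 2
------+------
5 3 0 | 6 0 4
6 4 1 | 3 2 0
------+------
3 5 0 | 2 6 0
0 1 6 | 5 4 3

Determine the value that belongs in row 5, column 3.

Row 5 already contains {2, 3, 5, 6}.
Column 3 already contains {1, 5, 6}.
Its 2×3 block (box 5) already contains {1, 3, 5, 6}.
The only value from 1–6 not eliminated is 4, so row 5, column 3 = 4.

4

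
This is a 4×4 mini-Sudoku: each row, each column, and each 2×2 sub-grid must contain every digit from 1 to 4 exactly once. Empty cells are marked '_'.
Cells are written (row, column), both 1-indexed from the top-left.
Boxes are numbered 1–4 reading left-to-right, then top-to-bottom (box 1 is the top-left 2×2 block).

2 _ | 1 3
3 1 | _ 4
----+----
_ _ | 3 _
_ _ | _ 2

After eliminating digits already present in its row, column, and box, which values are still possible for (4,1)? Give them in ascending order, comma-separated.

Row 4 already contains {2}.
Column 1 already contains {2, 3}.
Its 2×2 block (box 3) already contains {}.
Removing those from 1–4 leaves {1, 4} as the candidates for (4,1).

1,4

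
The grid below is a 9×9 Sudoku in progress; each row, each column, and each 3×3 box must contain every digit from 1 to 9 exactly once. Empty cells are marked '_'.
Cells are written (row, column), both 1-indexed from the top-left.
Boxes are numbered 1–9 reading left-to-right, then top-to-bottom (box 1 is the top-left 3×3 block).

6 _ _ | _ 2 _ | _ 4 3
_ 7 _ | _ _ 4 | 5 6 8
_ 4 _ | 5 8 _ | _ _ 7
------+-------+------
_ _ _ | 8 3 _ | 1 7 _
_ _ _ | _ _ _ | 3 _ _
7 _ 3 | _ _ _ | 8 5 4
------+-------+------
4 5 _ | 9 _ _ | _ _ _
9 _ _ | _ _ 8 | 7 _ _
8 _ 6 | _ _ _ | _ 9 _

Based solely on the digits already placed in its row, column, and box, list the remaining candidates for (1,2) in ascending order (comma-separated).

1,8,9

Row 1 already contains {2, 3, 4, 6}.
Column 2 already contains {4, 5, 7}.
Its 3×3 block (box 1) already contains {4, 6, 7}.
Removing those from 1–9 leaves {1, 8, 9} as the candidates for (1,2).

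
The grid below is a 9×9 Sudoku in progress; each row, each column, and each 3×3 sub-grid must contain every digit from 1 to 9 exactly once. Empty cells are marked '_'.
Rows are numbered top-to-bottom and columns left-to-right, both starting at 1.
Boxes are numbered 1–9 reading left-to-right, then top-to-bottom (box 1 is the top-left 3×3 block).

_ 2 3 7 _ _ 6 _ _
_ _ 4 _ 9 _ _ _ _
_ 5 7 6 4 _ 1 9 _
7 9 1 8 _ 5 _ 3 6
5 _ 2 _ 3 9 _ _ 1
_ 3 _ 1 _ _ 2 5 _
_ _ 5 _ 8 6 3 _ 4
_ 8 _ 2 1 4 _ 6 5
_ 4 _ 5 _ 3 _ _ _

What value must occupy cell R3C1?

8

Row 3 already contains {1, 4, 5, 6, 7, 9}.
Column 1 already contains {5, 7}.
Its 3×3 block (box 1) already contains {2, 3, 4, 5, 7}.
The only value from 1–9 not eliminated is 8, so R3C1 = 8.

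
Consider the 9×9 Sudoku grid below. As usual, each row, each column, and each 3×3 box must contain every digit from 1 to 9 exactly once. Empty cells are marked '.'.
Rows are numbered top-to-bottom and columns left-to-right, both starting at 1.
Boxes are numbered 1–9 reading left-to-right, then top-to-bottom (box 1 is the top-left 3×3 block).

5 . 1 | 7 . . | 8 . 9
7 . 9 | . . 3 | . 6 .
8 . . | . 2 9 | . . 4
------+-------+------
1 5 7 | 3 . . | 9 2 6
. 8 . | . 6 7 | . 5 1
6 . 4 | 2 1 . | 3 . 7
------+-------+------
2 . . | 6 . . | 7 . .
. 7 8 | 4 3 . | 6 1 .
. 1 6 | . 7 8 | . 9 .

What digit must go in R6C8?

Row 6 already contains {1, 2, 3, 4, 6, 7}.
Column 8 already contains {1, 2, 5, 6, 9}.
Its 3×3 block (box 6) already contains {1, 2, 3, 5, 6, 7, 9}.
The only value from 1–9 not eliminated is 8, so R6C8 = 8.

8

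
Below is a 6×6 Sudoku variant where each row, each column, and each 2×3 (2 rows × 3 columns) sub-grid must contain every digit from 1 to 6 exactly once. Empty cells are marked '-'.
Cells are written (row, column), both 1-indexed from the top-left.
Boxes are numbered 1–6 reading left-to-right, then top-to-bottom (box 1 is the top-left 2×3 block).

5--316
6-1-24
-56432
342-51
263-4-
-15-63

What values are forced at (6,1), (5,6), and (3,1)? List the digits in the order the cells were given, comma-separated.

4,5,1

For (6,1):
  Row 6 already contains {1, 3, 5, 6}.
  Column 1 already contains {2, 3, 5, 6}.
  Its 2×3 block (box 5) already contains {1, 2, 3, 5, 6}.
  The only value from 1–6 not eliminated is 4, so (6,1) = 4.
For (5,6):
  Row 5 already contains {2, 3, 4, 6}.
  Column 6 already contains {1, 2, 3, 4, 6}.
  Its 2×3 block (box 6) already contains {3, 4, 6}.
  The only value from 1–6 not eliminated is 5, so (5,6) = 5.
For (3,1):
  Row 3 already contains {2, 3, 4, 5, 6}.
  Column 1 already contains {2, 3, 5, 6}.
  Its 2×3 block (box 3) already contains {2, 3, 4, 5, 6}.
  The only value from 1–6 not eliminated is 1, so (3,1) = 1.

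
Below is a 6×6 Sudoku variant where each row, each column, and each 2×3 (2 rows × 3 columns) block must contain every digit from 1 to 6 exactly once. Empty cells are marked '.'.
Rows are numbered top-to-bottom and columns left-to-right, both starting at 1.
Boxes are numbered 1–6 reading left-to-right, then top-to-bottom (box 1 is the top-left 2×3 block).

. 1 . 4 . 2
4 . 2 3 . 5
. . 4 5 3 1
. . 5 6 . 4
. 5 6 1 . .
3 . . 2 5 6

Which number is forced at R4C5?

Row 4 already contains {4, 5, 6}.
Column 5 already contains {3, 5}.
Its 2×3 block (box 4) already contains {1, 3, 4, 5, 6}.
The only value from 1–6 not eliminated is 2, so R4C5 = 2.

2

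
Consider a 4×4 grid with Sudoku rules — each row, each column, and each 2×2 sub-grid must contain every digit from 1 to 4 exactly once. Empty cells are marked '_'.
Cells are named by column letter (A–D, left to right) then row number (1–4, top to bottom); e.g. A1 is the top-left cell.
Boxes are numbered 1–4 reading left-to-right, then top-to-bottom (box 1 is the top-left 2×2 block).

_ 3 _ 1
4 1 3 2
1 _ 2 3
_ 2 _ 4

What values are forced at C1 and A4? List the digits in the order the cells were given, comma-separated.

4,3

For C1:
  Row 1 already contains {1, 3}.
  Column C already contains {2, 3}.
  Its 2×2 block (box 2) already contains {1, 2, 3}.
  The only value from 1–4 not eliminated is 4, so C1 = 4.
For A4:
  Row 4 already contains {2, 4}.
  Column A already contains {1, 4}.
  Its 2×2 block (box 3) already contains {1, 2}.
  The only value from 1–4 not eliminated is 3, so A4 = 3.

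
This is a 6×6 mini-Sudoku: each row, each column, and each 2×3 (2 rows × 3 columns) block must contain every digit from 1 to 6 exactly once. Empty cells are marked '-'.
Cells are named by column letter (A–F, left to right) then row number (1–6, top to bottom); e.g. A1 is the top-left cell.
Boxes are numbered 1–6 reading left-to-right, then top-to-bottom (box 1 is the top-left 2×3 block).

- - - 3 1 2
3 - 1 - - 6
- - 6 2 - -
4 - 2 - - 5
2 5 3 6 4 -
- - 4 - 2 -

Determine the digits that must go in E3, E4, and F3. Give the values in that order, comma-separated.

3,6,4

For E3:
  Row 3 already contains {2, 6}.
  Column E already contains {1, 2, 4}.
  Its 2×3 block (box 4) already contains {2, 5}.
  The only value from 1–6 not eliminated is 3, so E3 = 3.
For E4:
  Consider where 6 can go in box 4.
  E3 is out (row 3 already has a 6).
  F3 is out (row 3 already has a 6).
  D4 is out (column D already has a 6).
  So the only cell in box 4 that can hold 6 is E4.
  So E4 = 6.
For F3:
  Consider where 4 can go in box 4.
  E3 is out (column E already has a 4).
  D4 is out (row 4 already has a 4).
  E4 is out (row 4 already has a 4).
  So the only cell in box 4 that can hold 4 is F3.
  So F3 = 4.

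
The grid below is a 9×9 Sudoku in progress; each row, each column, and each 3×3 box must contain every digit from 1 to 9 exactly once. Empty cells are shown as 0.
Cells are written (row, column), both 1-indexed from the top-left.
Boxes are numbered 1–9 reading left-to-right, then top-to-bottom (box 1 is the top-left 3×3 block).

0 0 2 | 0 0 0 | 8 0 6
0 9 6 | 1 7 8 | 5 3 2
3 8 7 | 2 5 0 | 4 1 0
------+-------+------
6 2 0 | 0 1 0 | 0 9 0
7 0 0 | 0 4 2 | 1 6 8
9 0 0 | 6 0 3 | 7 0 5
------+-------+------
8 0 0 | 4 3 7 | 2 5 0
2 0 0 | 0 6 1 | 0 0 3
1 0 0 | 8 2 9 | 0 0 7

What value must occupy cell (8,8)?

Cell (8,8) itself could take any of {4, 8} by direct elimination.
Consider where 8 can go in column 8.
(1,8) is out (row 1 already has a 8).
(6,8) is out (box 6 already has a 8).
(9,8) is out (row 9 already has a 8).
So the only cell in column 8 that can hold 8 is (8,8).
Therefore (8,8) = 8.

8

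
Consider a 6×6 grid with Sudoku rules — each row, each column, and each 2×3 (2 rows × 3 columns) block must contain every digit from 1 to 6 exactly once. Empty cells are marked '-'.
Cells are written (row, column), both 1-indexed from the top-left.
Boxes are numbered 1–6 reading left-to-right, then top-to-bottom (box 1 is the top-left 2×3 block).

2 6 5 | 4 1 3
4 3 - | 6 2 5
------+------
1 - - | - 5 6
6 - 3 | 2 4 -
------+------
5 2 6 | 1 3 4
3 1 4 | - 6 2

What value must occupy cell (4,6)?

Row 4 already contains {2, 3, 4, 6}.
Column 6 already contains {2, 3, 4, 5, 6}.
Its 2×3 block (box 4) already contains {2, 4, 5, 6}.
The only value from 1–6 not eliminated is 1, so (4,6) = 1.

1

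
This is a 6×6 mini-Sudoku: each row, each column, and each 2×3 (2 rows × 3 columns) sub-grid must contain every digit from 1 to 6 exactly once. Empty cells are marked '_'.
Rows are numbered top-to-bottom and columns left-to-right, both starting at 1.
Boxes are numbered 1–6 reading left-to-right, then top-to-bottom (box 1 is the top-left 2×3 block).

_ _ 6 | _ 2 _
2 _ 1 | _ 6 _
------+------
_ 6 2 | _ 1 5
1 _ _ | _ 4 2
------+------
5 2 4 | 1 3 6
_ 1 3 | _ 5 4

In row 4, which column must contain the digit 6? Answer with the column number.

4

Consider where 6 can go in row 4.
r4c2 is out (column 2 already has a 6).
r4c3 is out (column 3 already has a 6).
So the only cell in row 4 that can hold 6 is r4c4.
That is column 4.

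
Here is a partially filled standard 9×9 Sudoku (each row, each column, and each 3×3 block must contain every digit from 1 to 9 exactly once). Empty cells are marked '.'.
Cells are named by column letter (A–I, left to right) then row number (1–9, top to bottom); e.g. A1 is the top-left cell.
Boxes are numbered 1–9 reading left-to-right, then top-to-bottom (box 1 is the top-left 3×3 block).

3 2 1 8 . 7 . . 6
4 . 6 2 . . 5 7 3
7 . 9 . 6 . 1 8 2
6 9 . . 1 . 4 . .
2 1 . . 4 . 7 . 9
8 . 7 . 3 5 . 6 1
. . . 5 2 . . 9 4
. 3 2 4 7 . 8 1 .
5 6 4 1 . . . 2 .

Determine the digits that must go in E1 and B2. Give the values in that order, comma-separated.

For E1:
  Consider where 5 can go in box 2.
  E2 is out (row 2 already has a 5).
  F2 is out (row 2 already has a 5).
  D3 is out (column D already has a 5).
  F3 is out (column F already has a 5).
  So the only cell in box 2 that can hold 5 is E1.
  So E1 = 5.
For B2:
  Row 2 already contains {2, 3, 4, 5, 6, 7}.
  Column B already contains {1, 2, 3, 6, 9}.
  Its 3×3 block (box 1) already contains {1, 2, 3, 4, 6, 7, 9}.
  The only value from 1–9 not eliminated is 8, so B2 = 8.

5,8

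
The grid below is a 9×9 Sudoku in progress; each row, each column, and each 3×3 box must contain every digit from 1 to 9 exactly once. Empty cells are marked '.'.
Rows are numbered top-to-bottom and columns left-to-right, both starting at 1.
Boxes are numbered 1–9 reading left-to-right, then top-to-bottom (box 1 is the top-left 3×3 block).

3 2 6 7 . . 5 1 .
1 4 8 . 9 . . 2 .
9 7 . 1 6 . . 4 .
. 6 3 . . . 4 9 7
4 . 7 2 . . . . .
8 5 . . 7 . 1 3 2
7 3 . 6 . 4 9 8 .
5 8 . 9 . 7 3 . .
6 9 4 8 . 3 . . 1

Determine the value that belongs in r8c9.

4

Cell r8c9 itself could take any of {4, 6} by direct elimination.
Consider where 4 can go in column 9.
r1c9 is out (box 3 already has a 4).
r2c9 is out (row 2 already has a 4).
r3c9 is out (row 3 already has a 4).
r5c9 is out (row 5 already has a 4).
r7c9 is out (row 7 already has a 4).
So the only cell in column 9 that can hold 4 is r8c9.
Therefore r8c9 = 4.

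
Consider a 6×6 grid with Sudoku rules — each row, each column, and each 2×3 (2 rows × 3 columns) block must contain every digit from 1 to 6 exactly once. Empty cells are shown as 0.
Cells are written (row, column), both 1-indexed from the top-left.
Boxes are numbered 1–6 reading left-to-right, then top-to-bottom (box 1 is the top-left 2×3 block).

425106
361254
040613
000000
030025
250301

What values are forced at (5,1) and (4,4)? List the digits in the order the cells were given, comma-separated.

For (5,1):
  Consider where 1 can go in row 5.
  (5,3) is out (column 3 already has a 1).
  (5,4) is out (column 4 already has a 1).
  So the only cell in row 5 that can hold 1 is (5,1).
  So (5,1) = 1.
For (4,4):
  Consider where 5 can go in column 4.
  (5,4) is out (row 5 already has a 5).
  So the only cell in column 4 that can hold 5 is (4,4).
  So (4,4) = 5.

1,5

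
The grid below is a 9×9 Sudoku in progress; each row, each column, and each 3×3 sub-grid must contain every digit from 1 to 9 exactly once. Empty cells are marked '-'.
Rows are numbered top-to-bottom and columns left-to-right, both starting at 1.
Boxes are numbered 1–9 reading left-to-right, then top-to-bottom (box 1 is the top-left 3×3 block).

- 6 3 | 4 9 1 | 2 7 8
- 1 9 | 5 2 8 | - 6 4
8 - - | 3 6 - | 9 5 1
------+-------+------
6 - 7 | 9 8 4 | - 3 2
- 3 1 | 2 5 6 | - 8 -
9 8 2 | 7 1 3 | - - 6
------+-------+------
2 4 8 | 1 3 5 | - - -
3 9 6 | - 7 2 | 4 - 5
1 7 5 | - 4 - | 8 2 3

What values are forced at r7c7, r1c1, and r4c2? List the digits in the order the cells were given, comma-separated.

For r7c7:
  Consider where 6 can go in box 9.
  r7c8 is out (column 8 already has a 6).
  r7c9 is out (column 9 already has a 6).
  r8c8 is out (row 8 already has a 6).
  So the only cell in box 9 that can hold 6 is r7c7.
  So r7c7 = 6.
For r1c1:
  Row 1 already contains {1, 2, 3, 4, 6, 7, 8, 9}.
  Column 1 already contains {1, 2, 3, 6, 8, 9}.
  Its 3×3 block (box 1) already contains {1, 3, 6, 8, 9}.
  The only value from 1–9 not eliminated is 5, so r1c1 = 5.
For r4c2:
  Row 4 already contains {2, 3, 4, 6, 7, 8, 9}.
  Column 2 already contains {1, 3, 4, 6, 7, 8, 9}.
  Its 3×3 block (box 4) already contains {1, 2, 3, 6, 7, 8, 9}.
  The only value from 1–9 not eliminated is 5, so r4c2 = 5.

6,5,5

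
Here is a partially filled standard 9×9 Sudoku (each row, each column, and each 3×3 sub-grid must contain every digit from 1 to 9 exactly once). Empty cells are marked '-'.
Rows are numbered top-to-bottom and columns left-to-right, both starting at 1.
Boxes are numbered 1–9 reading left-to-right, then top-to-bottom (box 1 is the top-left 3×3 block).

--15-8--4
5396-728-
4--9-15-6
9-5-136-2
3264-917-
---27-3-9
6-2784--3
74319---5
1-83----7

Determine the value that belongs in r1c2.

Cell r1c2 itself could take any of {6, 7} by direct elimination.
Consider where 6 can go in column 2.
r3c2 is out (row 3 already has a 6).
r4c2 is out (row 4 already has a 6).
r6c2 is out (box 4 already has a 6).
r7c2 is out (row 7 already has a 6).
r9c2 is out (box 7 already has a 6).
So the only cell in column 2 that can hold 6 is r1c2.
Therefore r1c2 = 6.

6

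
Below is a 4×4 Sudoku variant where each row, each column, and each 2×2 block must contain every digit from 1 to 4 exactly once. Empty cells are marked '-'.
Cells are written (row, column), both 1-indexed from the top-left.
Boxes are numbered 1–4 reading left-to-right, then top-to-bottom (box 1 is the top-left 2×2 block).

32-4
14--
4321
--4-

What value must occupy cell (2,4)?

Cell (2,4) itself could take any of {2, 3} by direct elimination.
Consider where 2 can go in column 4.
(4,4) is out (box 4 already has a 2).
So the only cell in column 4 that can hold 2 is (2,4).
Therefore (2,4) = 2.

2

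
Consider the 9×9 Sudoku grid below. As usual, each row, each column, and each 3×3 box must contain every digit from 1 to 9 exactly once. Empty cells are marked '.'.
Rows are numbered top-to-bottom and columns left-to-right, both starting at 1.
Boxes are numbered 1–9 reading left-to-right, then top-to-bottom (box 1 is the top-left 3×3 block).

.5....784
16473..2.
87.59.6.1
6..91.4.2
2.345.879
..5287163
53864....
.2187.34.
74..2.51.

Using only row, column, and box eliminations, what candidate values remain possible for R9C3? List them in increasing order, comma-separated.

6,9

Row 9 already contains {1, 2, 4, 5, 7}.
Column 3 already contains {1, 3, 4, 5, 8}.
Its 3×3 block (box 7) already contains {1, 2, 3, 4, 5, 7, 8}.
Removing those from 1–9 leaves {6, 9} as the candidates for R9C3.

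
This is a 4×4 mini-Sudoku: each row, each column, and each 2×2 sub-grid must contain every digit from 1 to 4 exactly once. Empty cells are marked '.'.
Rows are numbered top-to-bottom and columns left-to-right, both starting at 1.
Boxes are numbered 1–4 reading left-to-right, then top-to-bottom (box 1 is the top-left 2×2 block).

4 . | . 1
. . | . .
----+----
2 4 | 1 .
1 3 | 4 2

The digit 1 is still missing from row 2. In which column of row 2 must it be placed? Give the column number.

2

Consider where 1 can go in row 2.
r2c1 is out (column 1 already has a 1).
r2c3 is out (column 3 already has a 1).
r2c4 is out (column 4 already has a 1).
So the only cell in row 2 that can hold 1 is r2c2.
That is column 2.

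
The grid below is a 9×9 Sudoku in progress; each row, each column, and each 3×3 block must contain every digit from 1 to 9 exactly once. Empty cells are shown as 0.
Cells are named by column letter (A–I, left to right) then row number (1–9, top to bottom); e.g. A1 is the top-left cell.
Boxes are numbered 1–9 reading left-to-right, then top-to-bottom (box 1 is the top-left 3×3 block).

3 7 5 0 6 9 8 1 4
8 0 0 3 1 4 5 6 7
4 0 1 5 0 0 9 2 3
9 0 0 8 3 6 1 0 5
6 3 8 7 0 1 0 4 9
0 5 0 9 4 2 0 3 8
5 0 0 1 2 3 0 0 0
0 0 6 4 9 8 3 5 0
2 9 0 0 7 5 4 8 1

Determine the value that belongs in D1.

2

Row 1 already contains {1, 3, 4, 5, 6, 7, 8, 9}.
Column D already contains {1, 3, 4, 5, 7, 8, 9}.
Its 3×3 block (box 2) already contains {1, 3, 4, 5, 6, 9}.
The only value from 1–9 not eliminated is 2, so D1 = 2.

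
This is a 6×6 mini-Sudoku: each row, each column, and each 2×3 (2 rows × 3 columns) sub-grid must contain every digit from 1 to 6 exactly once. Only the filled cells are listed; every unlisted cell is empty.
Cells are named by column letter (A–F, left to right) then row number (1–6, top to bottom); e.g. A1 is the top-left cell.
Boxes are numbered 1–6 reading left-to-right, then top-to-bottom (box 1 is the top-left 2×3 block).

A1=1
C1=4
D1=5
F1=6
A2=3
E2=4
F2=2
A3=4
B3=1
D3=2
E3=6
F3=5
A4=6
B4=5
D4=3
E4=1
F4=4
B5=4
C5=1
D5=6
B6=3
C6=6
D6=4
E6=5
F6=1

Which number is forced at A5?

5

Cell A5 itself could take any of {2, 5} by direct elimination.
Consider where 5 can go in row 5.
E5 is out (column E already has a 5).
F5 is out (column F already has a 5).
So the only cell in row 5 that can hold 5 is A5.
Therefore A5 = 5.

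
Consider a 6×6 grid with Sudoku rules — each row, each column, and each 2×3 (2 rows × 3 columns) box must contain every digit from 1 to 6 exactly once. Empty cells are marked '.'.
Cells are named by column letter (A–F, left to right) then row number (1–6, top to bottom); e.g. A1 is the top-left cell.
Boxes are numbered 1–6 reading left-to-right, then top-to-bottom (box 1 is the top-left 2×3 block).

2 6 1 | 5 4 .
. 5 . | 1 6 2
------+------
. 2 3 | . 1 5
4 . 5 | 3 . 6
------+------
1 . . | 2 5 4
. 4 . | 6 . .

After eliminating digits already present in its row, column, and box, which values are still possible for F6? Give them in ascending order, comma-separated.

Row 6 already contains {4, 6}.
Column F already contains {2, 4, 5, 6}.
Its 2×3 block (box 6) already contains {2, 4, 5, 6}.
Removing those from 1–6 leaves {1, 3} as the candidates for F6.

1,3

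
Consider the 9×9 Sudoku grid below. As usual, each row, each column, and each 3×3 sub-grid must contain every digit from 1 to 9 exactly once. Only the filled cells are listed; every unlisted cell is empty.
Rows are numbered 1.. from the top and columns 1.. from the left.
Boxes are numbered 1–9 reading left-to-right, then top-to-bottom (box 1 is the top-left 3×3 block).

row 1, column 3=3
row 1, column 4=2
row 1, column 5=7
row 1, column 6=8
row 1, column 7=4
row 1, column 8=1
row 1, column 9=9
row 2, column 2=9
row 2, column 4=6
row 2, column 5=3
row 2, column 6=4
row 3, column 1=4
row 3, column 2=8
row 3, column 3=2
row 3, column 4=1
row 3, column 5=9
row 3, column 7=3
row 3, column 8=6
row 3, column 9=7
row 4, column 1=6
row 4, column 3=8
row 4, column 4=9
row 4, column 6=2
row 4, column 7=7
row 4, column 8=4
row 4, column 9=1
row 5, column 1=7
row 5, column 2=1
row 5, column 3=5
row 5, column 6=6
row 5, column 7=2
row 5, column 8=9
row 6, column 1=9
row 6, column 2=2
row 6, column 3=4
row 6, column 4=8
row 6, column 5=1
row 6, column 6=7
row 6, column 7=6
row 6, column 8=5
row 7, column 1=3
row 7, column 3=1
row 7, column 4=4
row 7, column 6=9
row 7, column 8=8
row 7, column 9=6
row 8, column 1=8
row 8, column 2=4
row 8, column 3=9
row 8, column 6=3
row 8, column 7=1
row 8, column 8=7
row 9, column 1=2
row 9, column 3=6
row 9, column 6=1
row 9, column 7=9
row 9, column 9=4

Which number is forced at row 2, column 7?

Cell row 2, column 7 itself could take any of {5, 8} by direct elimination.
Consider where 8 can go in column 7.
row 7, column 7 is out (row 7 already has a 8).
So the only cell in column 7 that can hold 8 is row 2, column 7.
Therefore row 2, column 7 = 8.

8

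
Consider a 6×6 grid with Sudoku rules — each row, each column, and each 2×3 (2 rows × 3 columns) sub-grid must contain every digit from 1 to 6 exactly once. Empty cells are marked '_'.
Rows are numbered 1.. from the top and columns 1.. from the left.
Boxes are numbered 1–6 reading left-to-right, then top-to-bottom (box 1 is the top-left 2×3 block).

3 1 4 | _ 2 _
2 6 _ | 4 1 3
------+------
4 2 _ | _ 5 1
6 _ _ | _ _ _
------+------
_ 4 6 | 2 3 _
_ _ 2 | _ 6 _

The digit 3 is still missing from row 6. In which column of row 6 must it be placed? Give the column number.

2

Consider where 3 can go in row 6.
row 6, column 1 is out (column 1 already has a 3).
row 6, column 4 is out (box 6 already has a 3).
row 6, column 6 is out (column 6 already has a 3).
So the only cell in row 6 that can hold 3 is row 6, column 2.
That is column 2.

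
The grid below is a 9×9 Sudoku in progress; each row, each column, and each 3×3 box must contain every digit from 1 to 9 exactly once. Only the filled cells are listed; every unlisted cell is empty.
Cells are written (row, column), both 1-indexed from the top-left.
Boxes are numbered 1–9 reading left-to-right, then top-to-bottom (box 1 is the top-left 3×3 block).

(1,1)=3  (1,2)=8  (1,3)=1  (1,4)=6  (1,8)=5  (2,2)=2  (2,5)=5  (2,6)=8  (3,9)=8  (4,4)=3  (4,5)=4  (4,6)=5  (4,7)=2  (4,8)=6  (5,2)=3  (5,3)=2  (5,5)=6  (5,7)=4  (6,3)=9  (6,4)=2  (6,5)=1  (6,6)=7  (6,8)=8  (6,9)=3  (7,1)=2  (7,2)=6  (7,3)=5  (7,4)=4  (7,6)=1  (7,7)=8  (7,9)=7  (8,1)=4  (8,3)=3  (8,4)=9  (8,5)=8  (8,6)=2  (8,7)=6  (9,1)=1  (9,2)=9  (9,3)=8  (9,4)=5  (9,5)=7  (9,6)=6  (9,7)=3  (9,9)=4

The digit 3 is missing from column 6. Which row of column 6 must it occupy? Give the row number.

3

Consider where 3 can go in column 6.
(1,6) is out (row 1 already has a 3).
(5,6) is out (row 5 already has a 3).
So the only cell in column 6 that can hold 3 is (3,6).
That is row 3.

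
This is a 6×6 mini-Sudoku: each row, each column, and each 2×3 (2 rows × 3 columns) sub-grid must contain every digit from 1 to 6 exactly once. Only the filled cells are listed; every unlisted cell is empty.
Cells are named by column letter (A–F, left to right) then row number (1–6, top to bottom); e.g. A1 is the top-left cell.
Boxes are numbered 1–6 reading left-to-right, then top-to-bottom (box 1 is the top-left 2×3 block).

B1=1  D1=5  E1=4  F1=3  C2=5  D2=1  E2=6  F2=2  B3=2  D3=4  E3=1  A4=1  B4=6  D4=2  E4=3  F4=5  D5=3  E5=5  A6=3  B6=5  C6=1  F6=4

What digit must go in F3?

6

Row 3 already contains {1, 2, 4}.
Column F already contains {2, 3, 4, 5}.
Its 2×3 block (box 4) already contains {1, 2, 3, 4, 5}.
The only value from 1–6 not eliminated is 6, so F3 = 6.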